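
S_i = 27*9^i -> [27, 243, 2187, 19683, 177147]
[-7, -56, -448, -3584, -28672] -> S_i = -7*8^i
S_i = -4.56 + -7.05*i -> [-4.56, -11.61, -18.66, -25.71, -32.76]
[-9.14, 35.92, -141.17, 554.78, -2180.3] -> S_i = -9.14*(-3.93)^i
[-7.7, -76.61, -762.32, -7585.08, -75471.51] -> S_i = -7.70*9.95^i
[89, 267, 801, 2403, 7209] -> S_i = 89*3^i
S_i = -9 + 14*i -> [-9, 5, 19, 33, 47]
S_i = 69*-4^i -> [69, -276, 1104, -4416, 17664]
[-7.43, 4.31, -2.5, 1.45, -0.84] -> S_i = -7.43*(-0.58)^i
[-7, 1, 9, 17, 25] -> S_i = -7 + 8*i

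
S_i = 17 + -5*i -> [17, 12, 7, 2, -3]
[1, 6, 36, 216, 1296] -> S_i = 1*6^i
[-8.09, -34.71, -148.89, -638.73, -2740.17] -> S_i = -8.09*4.29^i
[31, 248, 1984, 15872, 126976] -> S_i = 31*8^i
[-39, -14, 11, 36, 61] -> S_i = -39 + 25*i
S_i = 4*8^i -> [4, 32, 256, 2048, 16384]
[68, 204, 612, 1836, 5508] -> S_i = 68*3^i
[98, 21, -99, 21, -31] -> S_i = Random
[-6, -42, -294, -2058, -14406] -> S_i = -6*7^i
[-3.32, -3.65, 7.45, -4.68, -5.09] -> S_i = Random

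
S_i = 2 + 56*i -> [2, 58, 114, 170, 226]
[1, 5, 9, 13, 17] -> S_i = 1 + 4*i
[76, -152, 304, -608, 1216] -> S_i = 76*-2^i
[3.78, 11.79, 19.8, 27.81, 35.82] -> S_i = 3.78 + 8.01*i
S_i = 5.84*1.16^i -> [5.84, 6.77, 7.86, 9.12, 10.57]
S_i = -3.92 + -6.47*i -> [-3.92, -10.39, -16.86, -23.33, -29.8]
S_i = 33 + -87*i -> [33, -54, -141, -228, -315]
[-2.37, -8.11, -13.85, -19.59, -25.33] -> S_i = -2.37 + -5.74*i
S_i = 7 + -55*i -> [7, -48, -103, -158, -213]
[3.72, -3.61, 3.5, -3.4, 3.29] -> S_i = 3.72*(-0.97)^i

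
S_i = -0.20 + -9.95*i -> [-0.2, -10.15, -20.1, -30.05, -40.0]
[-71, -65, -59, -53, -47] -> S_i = -71 + 6*i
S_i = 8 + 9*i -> [8, 17, 26, 35, 44]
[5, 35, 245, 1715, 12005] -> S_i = 5*7^i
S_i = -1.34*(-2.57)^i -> [-1.34, 3.44, -8.85, 22.75, -58.46]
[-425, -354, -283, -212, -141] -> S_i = -425 + 71*i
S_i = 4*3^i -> [4, 12, 36, 108, 324]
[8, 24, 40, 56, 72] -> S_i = 8 + 16*i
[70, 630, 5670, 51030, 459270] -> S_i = 70*9^i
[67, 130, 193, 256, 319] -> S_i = 67 + 63*i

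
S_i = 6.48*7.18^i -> [6.48, 46.53, 334.06, 2398.55, 17221.57]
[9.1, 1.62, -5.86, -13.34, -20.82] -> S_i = 9.10 + -7.48*i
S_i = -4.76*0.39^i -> [-4.76, -1.86, -0.72, -0.28, -0.11]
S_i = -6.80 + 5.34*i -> [-6.8, -1.46, 3.88, 9.22, 14.56]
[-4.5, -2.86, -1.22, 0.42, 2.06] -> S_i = -4.50 + 1.64*i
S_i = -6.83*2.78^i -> [-6.83, -18.99, -52.78, -146.74, -407.94]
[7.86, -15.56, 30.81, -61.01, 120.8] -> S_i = 7.86*(-1.98)^i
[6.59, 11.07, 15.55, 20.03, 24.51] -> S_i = 6.59 + 4.48*i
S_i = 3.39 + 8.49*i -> [3.39, 11.88, 20.37, 28.86, 37.35]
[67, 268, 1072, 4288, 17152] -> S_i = 67*4^i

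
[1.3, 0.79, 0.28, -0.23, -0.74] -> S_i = 1.30 + -0.51*i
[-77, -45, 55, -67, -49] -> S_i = Random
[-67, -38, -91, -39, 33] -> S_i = Random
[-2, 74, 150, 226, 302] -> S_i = -2 + 76*i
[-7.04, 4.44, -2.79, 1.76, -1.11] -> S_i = -7.04*(-0.63)^i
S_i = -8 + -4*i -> [-8, -12, -16, -20, -24]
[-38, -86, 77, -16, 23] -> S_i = Random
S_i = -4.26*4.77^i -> [-4.26, -20.32, -96.93, -462.34, -2205.38]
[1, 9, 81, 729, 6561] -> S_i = 1*9^i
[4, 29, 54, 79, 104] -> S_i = 4 + 25*i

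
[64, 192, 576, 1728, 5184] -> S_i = 64*3^i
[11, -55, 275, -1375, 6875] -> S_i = 11*-5^i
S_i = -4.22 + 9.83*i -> [-4.22, 5.61, 15.44, 25.27, 35.1]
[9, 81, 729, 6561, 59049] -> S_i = 9*9^i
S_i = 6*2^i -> [6, 12, 24, 48, 96]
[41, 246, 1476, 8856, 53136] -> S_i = 41*6^i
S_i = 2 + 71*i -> [2, 73, 144, 215, 286]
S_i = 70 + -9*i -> [70, 61, 52, 43, 34]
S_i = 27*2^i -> [27, 54, 108, 216, 432]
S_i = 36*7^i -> [36, 252, 1764, 12348, 86436]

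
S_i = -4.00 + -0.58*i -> [-4.0, -4.58, -5.16, -5.74, -6.32]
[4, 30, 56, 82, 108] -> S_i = 4 + 26*i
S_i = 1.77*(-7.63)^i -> [1.77, -13.51, 103.04, -786.23, 5998.9]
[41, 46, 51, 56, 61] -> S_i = 41 + 5*i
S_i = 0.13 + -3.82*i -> [0.13, -3.69, -7.51, -11.33, -15.15]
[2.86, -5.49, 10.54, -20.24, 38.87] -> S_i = 2.86*(-1.92)^i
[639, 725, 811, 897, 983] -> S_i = 639 + 86*i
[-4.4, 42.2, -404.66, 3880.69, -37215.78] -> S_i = -4.40*(-9.59)^i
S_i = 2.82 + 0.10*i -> [2.82, 2.92, 3.02, 3.12, 3.22]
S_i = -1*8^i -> [-1, -8, -64, -512, -4096]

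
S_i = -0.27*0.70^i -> [-0.27, -0.19, -0.13, -0.09, -0.06]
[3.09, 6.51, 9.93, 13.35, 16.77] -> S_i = 3.09 + 3.42*i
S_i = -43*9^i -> [-43, -387, -3483, -31347, -282123]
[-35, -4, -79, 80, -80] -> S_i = Random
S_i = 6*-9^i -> [6, -54, 486, -4374, 39366]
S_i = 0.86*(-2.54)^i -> [0.86, -2.18, 5.55, -14.09, 35.8]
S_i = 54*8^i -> [54, 432, 3456, 27648, 221184]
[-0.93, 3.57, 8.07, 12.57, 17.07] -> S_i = -0.93 + 4.50*i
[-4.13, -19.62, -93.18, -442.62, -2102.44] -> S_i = -4.13*4.75^i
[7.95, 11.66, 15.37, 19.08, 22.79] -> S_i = 7.95 + 3.71*i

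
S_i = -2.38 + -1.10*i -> [-2.38, -3.48, -4.58, -5.68, -6.78]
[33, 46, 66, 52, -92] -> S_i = Random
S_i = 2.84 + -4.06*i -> [2.84, -1.22, -5.28, -9.34, -13.4]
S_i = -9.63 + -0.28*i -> [-9.63, -9.91, -10.19, -10.47, -10.75]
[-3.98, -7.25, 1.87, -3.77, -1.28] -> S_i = Random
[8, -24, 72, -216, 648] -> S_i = 8*-3^i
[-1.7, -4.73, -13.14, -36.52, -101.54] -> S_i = -1.70*2.78^i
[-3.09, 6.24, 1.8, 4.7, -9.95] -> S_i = Random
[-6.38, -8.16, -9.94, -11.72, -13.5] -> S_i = -6.38 + -1.78*i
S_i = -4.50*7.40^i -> [-4.5, -33.3, -246.42, -1823.51, -13493.96]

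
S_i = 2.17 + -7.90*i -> [2.17, -5.73, -13.63, -21.53, -29.43]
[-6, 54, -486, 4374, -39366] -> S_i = -6*-9^i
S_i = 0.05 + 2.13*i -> [0.05, 2.18, 4.31, 6.44, 8.57]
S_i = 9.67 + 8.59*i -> [9.67, 18.26, 26.85, 35.44, 44.03]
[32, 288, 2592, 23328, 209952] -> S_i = 32*9^i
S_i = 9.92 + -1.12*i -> [9.92, 8.8, 7.68, 6.56, 5.44]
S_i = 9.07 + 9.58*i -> [9.07, 18.65, 28.23, 37.81, 47.39]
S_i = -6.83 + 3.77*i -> [-6.83, -3.06, 0.71, 4.48, 8.25]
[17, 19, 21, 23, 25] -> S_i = 17 + 2*i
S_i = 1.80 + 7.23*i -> [1.8, 9.03, 16.26, 23.49, 30.72]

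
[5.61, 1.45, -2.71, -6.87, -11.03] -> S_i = 5.61 + -4.16*i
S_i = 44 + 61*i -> [44, 105, 166, 227, 288]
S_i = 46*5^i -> [46, 230, 1150, 5750, 28750]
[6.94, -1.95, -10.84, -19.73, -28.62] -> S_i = 6.94 + -8.89*i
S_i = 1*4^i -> [1, 4, 16, 64, 256]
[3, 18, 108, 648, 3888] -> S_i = 3*6^i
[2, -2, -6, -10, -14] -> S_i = 2 + -4*i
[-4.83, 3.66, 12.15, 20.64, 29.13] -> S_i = -4.83 + 8.49*i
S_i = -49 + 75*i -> [-49, 26, 101, 176, 251]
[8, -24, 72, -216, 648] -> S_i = 8*-3^i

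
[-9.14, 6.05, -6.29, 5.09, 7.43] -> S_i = Random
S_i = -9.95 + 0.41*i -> [-9.95, -9.54, -9.13, -8.72, -8.31]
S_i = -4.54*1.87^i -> [-4.54, -8.49, -15.88, -29.69, -55.52]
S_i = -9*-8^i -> [-9, 72, -576, 4608, -36864]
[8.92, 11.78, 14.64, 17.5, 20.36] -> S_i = 8.92 + 2.86*i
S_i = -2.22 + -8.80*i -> [-2.22, -11.02, -19.82, -28.62, -37.42]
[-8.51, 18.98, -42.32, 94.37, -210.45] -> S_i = -8.51*(-2.23)^i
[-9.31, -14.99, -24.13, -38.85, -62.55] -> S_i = -9.31*1.61^i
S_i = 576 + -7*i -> [576, 569, 562, 555, 548]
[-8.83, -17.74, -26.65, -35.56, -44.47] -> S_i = -8.83 + -8.91*i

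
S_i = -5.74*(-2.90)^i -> [-5.74, 16.65, -48.27, 139.99, -405.98]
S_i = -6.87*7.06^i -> [-6.87, -48.5, -342.43, -2417.52, -17067.72]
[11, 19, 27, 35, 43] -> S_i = 11 + 8*i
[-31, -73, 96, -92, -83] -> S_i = Random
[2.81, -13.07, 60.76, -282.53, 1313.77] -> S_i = 2.81*(-4.65)^i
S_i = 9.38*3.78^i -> [9.38, 35.46, 134.03, 506.62, 1915.01]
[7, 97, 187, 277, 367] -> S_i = 7 + 90*i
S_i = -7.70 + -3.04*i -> [-7.7, -10.74, -13.78, -16.82, -19.86]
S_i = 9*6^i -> [9, 54, 324, 1944, 11664]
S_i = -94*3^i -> [-94, -282, -846, -2538, -7614]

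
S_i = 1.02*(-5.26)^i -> [1.02, -5.37, 28.22, -148.44, 780.81]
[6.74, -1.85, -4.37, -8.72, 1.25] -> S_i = Random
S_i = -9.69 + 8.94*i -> [-9.69, -0.75, 8.19, 17.13, 26.07]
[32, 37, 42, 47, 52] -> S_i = 32 + 5*i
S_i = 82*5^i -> [82, 410, 2050, 10250, 51250]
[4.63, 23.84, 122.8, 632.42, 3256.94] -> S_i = 4.63*5.15^i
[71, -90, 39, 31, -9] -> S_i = Random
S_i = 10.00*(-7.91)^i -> [10.0, -79.1, 625.68, -4949.14, 39147.67]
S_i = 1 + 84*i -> [1, 85, 169, 253, 337]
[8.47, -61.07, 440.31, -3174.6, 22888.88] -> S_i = 8.47*(-7.21)^i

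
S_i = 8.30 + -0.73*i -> [8.3, 7.57, 6.84, 6.11, 5.38]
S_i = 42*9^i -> [42, 378, 3402, 30618, 275562]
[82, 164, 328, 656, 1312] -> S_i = 82*2^i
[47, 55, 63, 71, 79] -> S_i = 47 + 8*i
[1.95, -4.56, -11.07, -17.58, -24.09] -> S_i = 1.95 + -6.51*i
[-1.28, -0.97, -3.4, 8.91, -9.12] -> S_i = Random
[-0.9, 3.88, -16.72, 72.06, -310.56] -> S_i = -0.90*(-4.31)^i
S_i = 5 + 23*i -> [5, 28, 51, 74, 97]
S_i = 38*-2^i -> [38, -76, 152, -304, 608]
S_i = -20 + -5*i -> [-20, -25, -30, -35, -40]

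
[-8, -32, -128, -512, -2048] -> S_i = -8*4^i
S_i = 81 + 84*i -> [81, 165, 249, 333, 417]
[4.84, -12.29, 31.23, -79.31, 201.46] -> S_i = 4.84*(-2.54)^i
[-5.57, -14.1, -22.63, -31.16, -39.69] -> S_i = -5.57 + -8.53*i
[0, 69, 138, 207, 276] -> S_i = 0 + 69*i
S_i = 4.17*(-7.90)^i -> [4.17, -32.94, 260.25, -2055.97, 16242.18]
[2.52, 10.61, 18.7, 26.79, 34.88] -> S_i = 2.52 + 8.09*i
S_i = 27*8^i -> [27, 216, 1728, 13824, 110592]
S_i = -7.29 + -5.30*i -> [-7.29, -12.59, -17.89, -23.19, -28.49]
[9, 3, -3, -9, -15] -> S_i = 9 + -6*i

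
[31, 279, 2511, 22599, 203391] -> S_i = 31*9^i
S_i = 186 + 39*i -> [186, 225, 264, 303, 342]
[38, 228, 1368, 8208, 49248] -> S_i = 38*6^i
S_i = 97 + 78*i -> [97, 175, 253, 331, 409]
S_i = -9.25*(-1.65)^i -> [-9.25, 15.26, -25.18, 41.55, -68.56]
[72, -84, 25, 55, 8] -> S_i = Random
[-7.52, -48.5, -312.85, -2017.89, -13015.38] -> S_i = -7.52*6.45^i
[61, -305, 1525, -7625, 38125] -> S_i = 61*-5^i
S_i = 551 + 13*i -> [551, 564, 577, 590, 603]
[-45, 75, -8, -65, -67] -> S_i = Random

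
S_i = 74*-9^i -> [74, -666, 5994, -53946, 485514]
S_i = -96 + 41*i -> [-96, -55, -14, 27, 68]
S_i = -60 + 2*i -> [-60, -58, -56, -54, -52]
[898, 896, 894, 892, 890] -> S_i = 898 + -2*i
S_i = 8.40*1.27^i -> [8.4, 10.67, 13.55, 17.21, 21.85]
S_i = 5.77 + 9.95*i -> [5.77, 15.72, 25.67, 35.62, 45.57]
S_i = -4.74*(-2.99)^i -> [-4.74, 14.17, -42.38, 126.7, -378.85]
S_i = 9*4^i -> [9, 36, 144, 576, 2304]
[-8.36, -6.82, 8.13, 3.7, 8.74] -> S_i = Random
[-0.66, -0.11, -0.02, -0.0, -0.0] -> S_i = -0.66*0.17^i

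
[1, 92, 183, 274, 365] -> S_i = 1 + 91*i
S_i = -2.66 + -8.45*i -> [-2.66, -11.11, -19.56, -28.01, -36.46]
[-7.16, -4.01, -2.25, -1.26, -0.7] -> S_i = -7.16*0.56^i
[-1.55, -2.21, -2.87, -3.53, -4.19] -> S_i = -1.55 + -0.66*i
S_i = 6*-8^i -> [6, -48, 384, -3072, 24576]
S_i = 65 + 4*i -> [65, 69, 73, 77, 81]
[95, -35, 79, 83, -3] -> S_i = Random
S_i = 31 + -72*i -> [31, -41, -113, -185, -257]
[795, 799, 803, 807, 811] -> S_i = 795 + 4*i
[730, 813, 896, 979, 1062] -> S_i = 730 + 83*i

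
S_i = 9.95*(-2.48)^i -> [9.95, -24.68, 61.2, -151.77, 376.38]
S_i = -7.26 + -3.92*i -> [-7.26, -11.18, -15.1, -19.02, -22.94]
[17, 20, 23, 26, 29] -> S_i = 17 + 3*i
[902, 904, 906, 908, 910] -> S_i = 902 + 2*i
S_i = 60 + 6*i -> [60, 66, 72, 78, 84]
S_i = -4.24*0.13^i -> [-4.24, -0.55, -0.07, -0.01, -0.0]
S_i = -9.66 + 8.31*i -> [-9.66, -1.35, 6.96, 15.27, 23.58]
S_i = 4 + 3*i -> [4, 7, 10, 13, 16]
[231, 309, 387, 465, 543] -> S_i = 231 + 78*i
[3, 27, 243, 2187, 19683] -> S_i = 3*9^i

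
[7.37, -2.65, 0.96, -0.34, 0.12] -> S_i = 7.37*(-0.36)^i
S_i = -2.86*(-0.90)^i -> [-2.86, 2.57, -2.32, 2.08, -1.88]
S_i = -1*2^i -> [-1, -2, -4, -8, -16]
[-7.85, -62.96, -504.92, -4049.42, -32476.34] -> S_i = -7.85*8.02^i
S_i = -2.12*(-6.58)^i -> [-2.12, 13.95, -91.79, 603.97, -3974.11]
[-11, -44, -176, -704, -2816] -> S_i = -11*4^i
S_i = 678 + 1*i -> [678, 679, 680, 681, 682]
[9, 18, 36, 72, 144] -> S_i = 9*2^i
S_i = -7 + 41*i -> [-7, 34, 75, 116, 157]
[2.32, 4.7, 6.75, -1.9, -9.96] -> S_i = Random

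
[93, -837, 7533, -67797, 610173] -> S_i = 93*-9^i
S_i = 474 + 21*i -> [474, 495, 516, 537, 558]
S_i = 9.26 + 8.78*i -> [9.26, 18.04, 26.82, 35.6, 44.38]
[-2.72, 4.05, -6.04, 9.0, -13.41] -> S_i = -2.72*(-1.49)^i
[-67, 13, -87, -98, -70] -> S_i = Random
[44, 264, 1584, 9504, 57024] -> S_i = 44*6^i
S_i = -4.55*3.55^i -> [-4.55, -16.15, -57.34, -203.56, -722.64]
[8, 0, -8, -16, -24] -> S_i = 8 + -8*i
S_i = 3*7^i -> [3, 21, 147, 1029, 7203]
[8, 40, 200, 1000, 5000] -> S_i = 8*5^i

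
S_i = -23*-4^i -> [-23, 92, -368, 1472, -5888]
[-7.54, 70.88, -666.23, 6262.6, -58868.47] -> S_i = -7.54*(-9.40)^i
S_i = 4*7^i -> [4, 28, 196, 1372, 9604]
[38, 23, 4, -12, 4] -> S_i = Random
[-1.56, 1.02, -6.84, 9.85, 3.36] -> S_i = Random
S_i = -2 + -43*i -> [-2, -45, -88, -131, -174]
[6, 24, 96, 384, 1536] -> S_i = 6*4^i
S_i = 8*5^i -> [8, 40, 200, 1000, 5000]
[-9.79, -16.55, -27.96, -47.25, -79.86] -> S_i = -9.79*1.69^i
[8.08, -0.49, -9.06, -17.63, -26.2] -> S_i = 8.08 + -8.57*i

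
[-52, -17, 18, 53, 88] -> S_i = -52 + 35*i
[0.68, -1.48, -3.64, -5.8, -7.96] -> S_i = 0.68 + -2.16*i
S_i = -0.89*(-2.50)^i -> [-0.89, 2.22, -5.56, 13.91, -34.77]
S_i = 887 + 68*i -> [887, 955, 1023, 1091, 1159]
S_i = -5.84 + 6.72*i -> [-5.84, 0.88, 7.6, 14.32, 21.04]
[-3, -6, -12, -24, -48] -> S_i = -3*2^i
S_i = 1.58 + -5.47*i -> [1.58, -3.89, -9.36, -14.83, -20.3]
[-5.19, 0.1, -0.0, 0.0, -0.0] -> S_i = -5.19*(-0.02)^i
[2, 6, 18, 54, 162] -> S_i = 2*3^i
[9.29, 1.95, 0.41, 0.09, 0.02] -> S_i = 9.29*0.21^i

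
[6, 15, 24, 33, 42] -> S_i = 6 + 9*i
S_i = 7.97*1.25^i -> [7.97, 9.96, 12.45, 15.57, 19.46]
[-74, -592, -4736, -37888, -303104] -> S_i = -74*8^i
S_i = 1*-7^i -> [1, -7, 49, -343, 2401]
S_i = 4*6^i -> [4, 24, 144, 864, 5184]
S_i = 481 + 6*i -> [481, 487, 493, 499, 505]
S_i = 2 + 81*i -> [2, 83, 164, 245, 326]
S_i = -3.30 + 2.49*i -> [-3.3, -0.81, 1.68, 4.17, 6.66]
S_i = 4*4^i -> [4, 16, 64, 256, 1024]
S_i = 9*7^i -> [9, 63, 441, 3087, 21609]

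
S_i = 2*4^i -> [2, 8, 32, 128, 512]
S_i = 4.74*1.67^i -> [4.74, 7.92, 13.22, 22.08, 36.87]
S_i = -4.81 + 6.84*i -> [-4.81, 2.03, 8.87, 15.71, 22.55]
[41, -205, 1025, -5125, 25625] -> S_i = 41*-5^i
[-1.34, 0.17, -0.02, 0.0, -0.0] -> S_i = -1.34*(-0.13)^i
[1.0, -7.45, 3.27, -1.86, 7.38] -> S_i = Random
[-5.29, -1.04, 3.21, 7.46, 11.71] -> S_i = -5.29 + 4.25*i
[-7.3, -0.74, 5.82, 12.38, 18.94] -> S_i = -7.30 + 6.56*i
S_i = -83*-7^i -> [-83, 581, -4067, 28469, -199283]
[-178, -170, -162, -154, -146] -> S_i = -178 + 8*i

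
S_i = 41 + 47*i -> [41, 88, 135, 182, 229]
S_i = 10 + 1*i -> [10, 11, 12, 13, 14]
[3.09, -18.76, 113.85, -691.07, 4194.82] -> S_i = 3.09*(-6.07)^i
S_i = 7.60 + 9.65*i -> [7.6, 17.25, 26.9, 36.55, 46.2]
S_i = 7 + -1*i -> [7, 6, 5, 4, 3]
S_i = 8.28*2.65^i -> [8.28, 21.94, 58.15, 154.09, 408.33]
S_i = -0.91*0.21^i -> [-0.91, -0.19, -0.04, -0.01, -0.0]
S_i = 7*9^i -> [7, 63, 567, 5103, 45927]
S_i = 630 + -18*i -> [630, 612, 594, 576, 558]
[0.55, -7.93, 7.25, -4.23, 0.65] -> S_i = Random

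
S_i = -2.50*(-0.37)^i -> [-2.5, 0.92, -0.34, 0.13, -0.05]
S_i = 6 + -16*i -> [6, -10, -26, -42, -58]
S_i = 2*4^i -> [2, 8, 32, 128, 512]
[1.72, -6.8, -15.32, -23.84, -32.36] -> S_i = 1.72 + -8.52*i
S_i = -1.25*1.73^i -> [-1.25, -2.16, -3.74, -6.47, -11.2]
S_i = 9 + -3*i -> [9, 6, 3, 0, -3]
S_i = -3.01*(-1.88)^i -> [-3.01, 5.66, -10.64, 20.0, -37.6]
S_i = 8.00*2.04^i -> [8.0, 16.32, 33.29, 67.92, 138.55]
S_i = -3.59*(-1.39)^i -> [-3.59, 4.99, -6.94, 9.64, -13.4]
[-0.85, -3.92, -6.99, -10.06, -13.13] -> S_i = -0.85 + -3.07*i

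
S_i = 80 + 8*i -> [80, 88, 96, 104, 112]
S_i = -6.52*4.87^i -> [-6.52, -31.75, -154.63, -753.07, -3667.44]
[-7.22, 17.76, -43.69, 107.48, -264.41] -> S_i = -7.22*(-2.46)^i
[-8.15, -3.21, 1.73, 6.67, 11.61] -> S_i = -8.15 + 4.94*i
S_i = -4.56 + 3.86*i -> [-4.56, -0.7, 3.16, 7.02, 10.88]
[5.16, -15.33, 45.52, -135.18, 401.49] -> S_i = 5.16*(-2.97)^i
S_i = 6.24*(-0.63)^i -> [6.24, -3.93, 2.48, -1.56, 0.98]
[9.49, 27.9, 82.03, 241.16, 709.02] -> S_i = 9.49*2.94^i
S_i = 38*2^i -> [38, 76, 152, 304, 608]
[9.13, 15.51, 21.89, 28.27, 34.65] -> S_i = 9.13 + 6.38*i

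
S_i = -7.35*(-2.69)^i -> [-7.35, 19.77, -53.19, 143.07, -384.85]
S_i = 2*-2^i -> [2, -4, 8, -16, 32]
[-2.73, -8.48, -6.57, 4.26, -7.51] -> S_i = Random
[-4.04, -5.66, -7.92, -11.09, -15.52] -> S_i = -4.04*1.40^i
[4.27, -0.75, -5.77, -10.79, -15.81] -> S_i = 4.27 + -5.02*i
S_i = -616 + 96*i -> [-616, -520, -424, -328, -232]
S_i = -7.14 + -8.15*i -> [-7.14, -15.29, -23.44, -31.59, -39.74]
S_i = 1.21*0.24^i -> [1.21, 0.29, 0.07, 0.02, 0.0]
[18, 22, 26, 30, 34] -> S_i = 18 + 4*i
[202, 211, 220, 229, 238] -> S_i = 202 + 9*i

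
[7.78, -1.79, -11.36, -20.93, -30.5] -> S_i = 7.78 + -9.57*i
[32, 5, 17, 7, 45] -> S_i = Random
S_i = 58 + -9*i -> [58, 49, 40, 31, 22]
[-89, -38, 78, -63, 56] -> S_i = Random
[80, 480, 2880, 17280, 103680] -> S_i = 80*6^i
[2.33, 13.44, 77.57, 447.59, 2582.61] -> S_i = 2.33*5.77^i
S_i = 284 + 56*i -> [284, 340, 396, 452, 508]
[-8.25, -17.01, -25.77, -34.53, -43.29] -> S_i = -8.25 + -8.76*i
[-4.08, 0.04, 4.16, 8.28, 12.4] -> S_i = -4.08 + 4.12*i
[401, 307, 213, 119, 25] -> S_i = 401 + -94*i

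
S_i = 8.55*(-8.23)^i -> [8.55, -70.37, 579.12, -4766.13, 39225.23]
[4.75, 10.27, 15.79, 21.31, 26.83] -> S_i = 4.75 + 5.52*i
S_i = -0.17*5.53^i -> [-0.17, -0.94, -5.2, -28.75, -158.98]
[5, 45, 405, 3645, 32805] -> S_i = 5*9^i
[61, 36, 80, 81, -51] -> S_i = Random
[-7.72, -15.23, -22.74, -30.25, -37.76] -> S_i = -7.72 + -7.51*i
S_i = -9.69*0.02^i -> [-9.69, -0.19, -0.0, -0.0, -0.0]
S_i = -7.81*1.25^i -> [-7.81, -9.76, -12.2, -15.25, -19.07]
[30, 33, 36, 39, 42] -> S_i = 30 + 3*i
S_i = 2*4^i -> [2, 8, 32, 128, 512]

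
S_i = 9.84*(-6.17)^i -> [9.84, -60.71, 374.6, -2311.27, 14260.53]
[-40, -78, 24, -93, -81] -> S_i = Random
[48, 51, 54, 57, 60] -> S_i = 48 + 3*i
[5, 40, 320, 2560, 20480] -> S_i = 5*8^i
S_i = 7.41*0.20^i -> [7.41, 1.48, 0.3, 0.06, 0.01]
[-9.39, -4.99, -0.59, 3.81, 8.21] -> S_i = -9.39 + 4.40*i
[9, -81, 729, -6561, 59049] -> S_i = 9*-9^i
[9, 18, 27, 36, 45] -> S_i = 9 + 9*i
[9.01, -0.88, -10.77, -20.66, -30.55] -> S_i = 9.01 + -9.89*i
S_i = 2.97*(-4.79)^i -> [2.97, -14.23, 68.14, -326.41, 1563.5]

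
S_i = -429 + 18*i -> [-429, -411, -393, -375, -357]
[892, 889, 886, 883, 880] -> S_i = 892 + -3*i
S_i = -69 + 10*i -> [-69, -59, -49, -39, -29]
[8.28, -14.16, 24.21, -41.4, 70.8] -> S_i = 8.28*(-1.71)^i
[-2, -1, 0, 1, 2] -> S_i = -2 + 1*i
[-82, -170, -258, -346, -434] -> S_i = -82 + -88*i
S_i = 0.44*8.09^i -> [0.44, 3.56, 28.8, 232.97, 1884.72]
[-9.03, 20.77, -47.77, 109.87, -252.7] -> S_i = -9.03*(-2.30)^i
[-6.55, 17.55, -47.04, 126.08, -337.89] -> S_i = -6.55*(-2.68)^i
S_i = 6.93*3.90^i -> [6.93, 27.03, 105.41, 411.08, 1603.21]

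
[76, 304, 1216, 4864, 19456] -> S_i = 76*4^i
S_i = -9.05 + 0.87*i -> [-9.05, -8.18, -7.31, -6.44, -5.57]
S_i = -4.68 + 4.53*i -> [-4.68, -0.15, 4.38, 8.91, 13.44]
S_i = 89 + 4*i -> [89, 93, 97, 101, 105]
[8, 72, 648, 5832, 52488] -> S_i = 8*9^i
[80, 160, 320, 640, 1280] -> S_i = 80*2^i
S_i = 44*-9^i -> [44, -396, 3564, -32076, 288684]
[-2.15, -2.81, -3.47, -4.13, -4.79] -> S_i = -2.15 + -0.66*i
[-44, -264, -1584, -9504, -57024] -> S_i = -44*6^i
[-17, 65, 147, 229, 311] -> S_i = -17 + 82*i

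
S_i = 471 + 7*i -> [471, 478, 485, 492, 499]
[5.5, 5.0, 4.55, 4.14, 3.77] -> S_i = 5.50*0.91^i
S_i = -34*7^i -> [-34, -238, -1666, -11662, -81634]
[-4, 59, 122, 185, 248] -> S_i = -4 + 63*i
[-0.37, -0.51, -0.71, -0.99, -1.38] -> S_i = -0.37*1.39^i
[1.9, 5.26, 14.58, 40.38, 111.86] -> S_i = 1.90*2.77^i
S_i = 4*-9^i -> [4, -36, 324, -2916, 26244]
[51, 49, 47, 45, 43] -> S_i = 51 + -2*i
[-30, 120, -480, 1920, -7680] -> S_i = -30*-4^i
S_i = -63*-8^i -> [-63, 504, -4032, 32256, -258048]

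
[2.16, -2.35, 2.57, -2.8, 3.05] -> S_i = 2.16*(-1.09)^i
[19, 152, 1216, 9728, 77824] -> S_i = 19*8^i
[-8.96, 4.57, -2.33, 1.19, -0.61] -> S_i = -8.96*(-0.51)^i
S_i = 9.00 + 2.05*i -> [9.0, 11.05, 13.1, 15.15, 17.2]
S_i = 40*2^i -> [40, 80, 160, 320, 640]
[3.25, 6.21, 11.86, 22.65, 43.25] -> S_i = 3.25*1.91^i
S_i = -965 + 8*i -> [-965, -957, -949, -941, -933]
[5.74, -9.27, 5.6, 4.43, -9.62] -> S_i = Random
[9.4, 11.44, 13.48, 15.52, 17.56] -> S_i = 9.40 + 2.04*i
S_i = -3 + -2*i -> [-3, -5, -7, -9, -11]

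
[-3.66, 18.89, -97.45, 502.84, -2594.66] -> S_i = -3.66*(-5.16)^i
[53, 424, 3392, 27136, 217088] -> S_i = 53*8^i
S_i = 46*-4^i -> [46, -184, 736, -2944, 11776]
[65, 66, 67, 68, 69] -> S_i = 65 + 1*i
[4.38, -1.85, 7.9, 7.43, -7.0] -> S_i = Random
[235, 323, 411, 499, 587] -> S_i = 235 + 88*i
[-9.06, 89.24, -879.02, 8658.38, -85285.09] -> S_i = -9.06*(-9.85)^i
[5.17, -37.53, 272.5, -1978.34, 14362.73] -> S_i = 5.17*(-7.26)^i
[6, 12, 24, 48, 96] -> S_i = 6*2^i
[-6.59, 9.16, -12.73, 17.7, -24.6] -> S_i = -6.59*(-1.39)^i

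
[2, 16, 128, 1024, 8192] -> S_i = 2*8^i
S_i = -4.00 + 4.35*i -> [-4.0, 0.35, 4.7, 9.05, 13.4]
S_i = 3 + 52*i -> [3, 55, 107, 159, 211]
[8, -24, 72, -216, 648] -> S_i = 8*-3^i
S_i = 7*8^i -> [7, 56, 448, 3584, 28672]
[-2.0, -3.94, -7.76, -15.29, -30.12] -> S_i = -2.00*1.97^i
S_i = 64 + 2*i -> [64, 66, 68, 70, 72]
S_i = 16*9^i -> [16, 144, 1296, 11664, 104976]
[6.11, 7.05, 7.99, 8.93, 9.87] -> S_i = 6.11 + 0.94*i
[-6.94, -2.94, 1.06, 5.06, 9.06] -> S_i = -6.94 + 4.00*i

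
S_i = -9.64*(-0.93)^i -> [-9.64, 8.97, -8.34, 7.75, -7.21]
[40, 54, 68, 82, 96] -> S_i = 40 + 14*i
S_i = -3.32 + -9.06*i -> [-3.32, -12.38, -21.44, -30.5, -39.56]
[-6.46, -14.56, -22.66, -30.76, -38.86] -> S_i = -6.46 + -8.10*i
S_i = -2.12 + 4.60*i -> [-2.12, 2.48, 7.08, 11.68, 16.28]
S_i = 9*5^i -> [9, 45, 225, 1125, 5625]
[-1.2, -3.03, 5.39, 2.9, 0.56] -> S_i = Random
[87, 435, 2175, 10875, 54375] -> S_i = 87*5^i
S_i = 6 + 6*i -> [6, 12, 18, 24, 30]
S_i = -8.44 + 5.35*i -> [-8.44, -3.09, 2.26, 7.61, 12.96]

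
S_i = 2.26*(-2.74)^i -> [2.26, -6.19, 16.97, -46.49, 127.38]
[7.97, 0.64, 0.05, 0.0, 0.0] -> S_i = 7.97*0.08^i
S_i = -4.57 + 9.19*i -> [-4.57, 4.62, 13.81, 23.0, 32.19]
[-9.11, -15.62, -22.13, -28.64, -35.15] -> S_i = -9.11 + -6.51*i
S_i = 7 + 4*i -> [7, 11, 15, 19, 23]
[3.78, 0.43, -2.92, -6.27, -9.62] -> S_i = 3.78 + -3.35*i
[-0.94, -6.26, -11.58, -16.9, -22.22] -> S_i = -0.94 + -5.32*i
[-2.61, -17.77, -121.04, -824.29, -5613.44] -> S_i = -2.61*6.81^i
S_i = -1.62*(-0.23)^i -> [-1.62, 0.37, -0.09, 0.02, -0.0]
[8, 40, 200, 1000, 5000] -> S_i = 8*5^i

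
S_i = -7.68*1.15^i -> [-7.68, -8.83, -10.16, -11.68, -13.43]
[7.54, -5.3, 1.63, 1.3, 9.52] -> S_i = Random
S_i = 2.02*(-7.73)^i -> [2.02, -15.61, 120.7, -933.02, 7212.23]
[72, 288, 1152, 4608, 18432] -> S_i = 72*4^i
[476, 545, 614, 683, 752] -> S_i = 476 + 69*i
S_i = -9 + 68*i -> [-9, 59, 127, 195, 263]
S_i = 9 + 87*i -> [9, 96, 183, 270, 357]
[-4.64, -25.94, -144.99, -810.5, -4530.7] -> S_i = -4.64*5.59^i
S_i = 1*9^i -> [1, 9, 81, 729, 6561]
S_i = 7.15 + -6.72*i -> [7.15, 0.43, -6.29, -13.01, -19.73]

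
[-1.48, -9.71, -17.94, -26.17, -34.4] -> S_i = -1.48 + -8.23*i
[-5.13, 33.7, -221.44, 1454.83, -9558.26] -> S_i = -5.13*(-6.57)^i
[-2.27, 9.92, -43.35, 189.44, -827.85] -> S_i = -2.27*(-4.37)^i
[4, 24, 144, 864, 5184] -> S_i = 4*6^i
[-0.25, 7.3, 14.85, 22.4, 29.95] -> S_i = -0.25 + 7.55*i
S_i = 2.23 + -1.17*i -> [2.23, 1.06, -0.11, -1.28, -2.45]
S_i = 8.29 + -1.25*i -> [8.29, 7.04, 5.79, 4.54, 3.29]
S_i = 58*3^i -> [58, 174, 522, 1566, 4698]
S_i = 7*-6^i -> [7, -42, 252, -1512, 9072]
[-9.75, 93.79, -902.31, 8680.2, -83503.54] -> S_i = -9.75*(-9.62)^i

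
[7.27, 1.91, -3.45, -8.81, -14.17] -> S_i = 7.27 + -5.36*i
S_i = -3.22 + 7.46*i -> [-3.22, 4.24, 11.7, 19.16, 26.62]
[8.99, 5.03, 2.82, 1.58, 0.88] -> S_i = 8.99*0.56^i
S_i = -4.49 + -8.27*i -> [-4.49, -12.76, -21.03, -29.3, -37.57]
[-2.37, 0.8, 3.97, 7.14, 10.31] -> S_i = -2.37 + 3.17*i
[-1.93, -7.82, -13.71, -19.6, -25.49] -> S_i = -1.93 + -5.89*i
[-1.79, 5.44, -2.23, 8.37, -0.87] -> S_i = Random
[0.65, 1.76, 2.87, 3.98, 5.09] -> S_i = 0.65 + 1.11*i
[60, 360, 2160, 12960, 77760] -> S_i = 60*6^i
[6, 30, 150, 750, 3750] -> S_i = 6*5^i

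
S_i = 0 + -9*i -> [0, -9, -18, -27, -36]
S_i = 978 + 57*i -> [978, 1035, 1092, 1149, 1206]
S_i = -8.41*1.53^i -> [-8.41, -12.87, -19.69, -30.12, -46.09]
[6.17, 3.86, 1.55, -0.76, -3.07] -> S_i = 6.17 + -2.31*i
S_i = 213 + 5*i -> [213, 218, 223, 228, 233]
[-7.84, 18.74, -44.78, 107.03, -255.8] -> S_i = -7.84*(-2.39)^i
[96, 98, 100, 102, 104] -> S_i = 96 + 2*i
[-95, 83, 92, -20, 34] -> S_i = Random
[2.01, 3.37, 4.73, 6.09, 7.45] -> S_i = 2.01 + 1.36*i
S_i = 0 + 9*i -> [0, 9, 18, 27, 36]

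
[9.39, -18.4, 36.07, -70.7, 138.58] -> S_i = 9.39*(-1.96)^i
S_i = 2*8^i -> [2, 16, 128, 1024, 8192]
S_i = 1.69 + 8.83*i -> [1.69, 10.52, 19.35, 28.18, 37.01]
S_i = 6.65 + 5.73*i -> [6.65, 12.38, 18.11, 23.84, 29.57]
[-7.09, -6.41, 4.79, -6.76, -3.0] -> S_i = Random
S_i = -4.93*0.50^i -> [-4.93, -2.46, -1.23, -0.62, -0.31]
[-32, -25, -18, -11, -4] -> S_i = -32 + 7*i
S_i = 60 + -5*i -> [60, 55, 50, 45, 40]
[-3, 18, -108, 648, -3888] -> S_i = -3*-6^i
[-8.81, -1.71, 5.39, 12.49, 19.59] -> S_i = -8.81 + 7.10*i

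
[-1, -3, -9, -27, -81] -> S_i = -1*3^i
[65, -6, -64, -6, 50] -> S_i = Random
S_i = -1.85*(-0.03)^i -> [-1.85, 0.06, -0.0, 0.0, -0.0]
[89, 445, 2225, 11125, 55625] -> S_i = 89*5^i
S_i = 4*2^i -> [4, 8, 16, 32, 64]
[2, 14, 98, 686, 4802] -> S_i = 2*7^i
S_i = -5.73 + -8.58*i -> [-5.73, -14.31, -22.89, -31.47, -40.05]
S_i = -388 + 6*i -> [-388, -382, -376, -370, -364]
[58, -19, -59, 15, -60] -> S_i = Random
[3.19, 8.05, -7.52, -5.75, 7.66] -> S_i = Random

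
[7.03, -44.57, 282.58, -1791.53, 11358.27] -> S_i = 7.03*(-6.34)^i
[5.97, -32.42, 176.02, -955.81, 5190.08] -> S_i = 5.97*(-5.43)^i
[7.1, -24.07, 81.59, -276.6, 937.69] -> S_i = 7.10*(-3.39)^i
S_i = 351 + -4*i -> [351, 347, 343, 339, 335]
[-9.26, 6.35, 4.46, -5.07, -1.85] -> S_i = Random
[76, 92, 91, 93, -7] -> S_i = Random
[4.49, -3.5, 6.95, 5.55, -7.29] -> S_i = Random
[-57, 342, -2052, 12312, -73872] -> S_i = -57*-6^i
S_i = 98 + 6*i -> [98, 104, 110, 116, 122]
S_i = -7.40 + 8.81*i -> [-7.4, 1.41, 10.22, 19.03, 27.84]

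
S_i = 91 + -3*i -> [91, 88, 85, 82, 79]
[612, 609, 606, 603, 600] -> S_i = 612 + -3*i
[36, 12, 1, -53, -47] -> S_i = Random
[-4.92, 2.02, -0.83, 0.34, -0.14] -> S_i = -4.92*(-0.41)^i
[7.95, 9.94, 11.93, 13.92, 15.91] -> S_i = 7.95 + 1.99*i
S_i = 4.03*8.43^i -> [4.03, 33.97, 286.39, 2414.28, 20352.39]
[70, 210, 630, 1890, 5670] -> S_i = 70*3^i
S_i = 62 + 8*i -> [62, 70, 78, 86, 94]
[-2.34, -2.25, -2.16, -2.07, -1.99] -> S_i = -2.34*0.96^i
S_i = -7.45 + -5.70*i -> [-7.45, -13.15, -18.85, -24.55, -30.25]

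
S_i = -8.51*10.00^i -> [-8.51, -85.1, -851.0, -8510.0, -85100.0]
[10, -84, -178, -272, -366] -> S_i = 10 + -94*i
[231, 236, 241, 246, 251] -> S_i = 231 + 5*i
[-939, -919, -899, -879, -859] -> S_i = -939 + 20*i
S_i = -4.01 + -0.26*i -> [-4.01, -4.27, -4.53, -4.79, -5.05]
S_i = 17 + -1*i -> [17, 16, 15, 14, 13]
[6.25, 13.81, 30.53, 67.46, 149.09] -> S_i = 6.25*2.21^i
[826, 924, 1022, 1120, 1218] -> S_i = 826 + 98*i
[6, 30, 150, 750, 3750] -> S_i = 6*5^i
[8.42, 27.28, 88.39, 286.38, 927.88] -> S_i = 8.42*3.24^i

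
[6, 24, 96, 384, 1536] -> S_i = 6*4^i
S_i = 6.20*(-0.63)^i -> [6.2, -3.91, 2.46, -1.55, 0.98]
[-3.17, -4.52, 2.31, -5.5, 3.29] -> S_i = Random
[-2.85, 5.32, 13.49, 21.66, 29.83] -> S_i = -2.85 + 8.17*i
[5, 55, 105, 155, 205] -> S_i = 5 + 50*i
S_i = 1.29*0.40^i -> [1.29, 0.52, 0.21, 0.08, 0.03]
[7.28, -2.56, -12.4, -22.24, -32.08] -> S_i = 7.28 + -9.84*i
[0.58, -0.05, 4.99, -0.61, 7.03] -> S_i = Random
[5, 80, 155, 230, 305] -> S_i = 5 + 75*i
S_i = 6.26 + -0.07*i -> [6.26, 6.19, 6.12, 6.05, 5.98]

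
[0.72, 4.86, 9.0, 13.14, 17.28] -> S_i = 0.72 + 4.14*i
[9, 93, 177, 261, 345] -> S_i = 9 + 84*i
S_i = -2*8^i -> [-2, -16, -128, -1024, -8192]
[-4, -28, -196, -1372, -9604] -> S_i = -4*7^i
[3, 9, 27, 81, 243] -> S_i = 3*3^i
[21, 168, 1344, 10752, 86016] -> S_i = 21*8^i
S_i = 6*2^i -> [6, 12, 24, 48, 96]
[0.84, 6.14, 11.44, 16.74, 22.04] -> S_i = 0.84 + 5.30*i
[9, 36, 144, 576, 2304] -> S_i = 9*4^i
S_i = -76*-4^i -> [-76, 304, -1216, 4864, -19456]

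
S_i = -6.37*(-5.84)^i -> [-6.37, 37.2, -217.25, 1268.76, -7409.53]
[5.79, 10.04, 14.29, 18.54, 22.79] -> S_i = 5.79 + 4.25*i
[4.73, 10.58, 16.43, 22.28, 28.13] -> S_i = 4.73 + 5.85*i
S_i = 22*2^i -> [22, 44, 88, 176, 352]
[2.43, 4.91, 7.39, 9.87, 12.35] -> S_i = 2.43 + 2.48*i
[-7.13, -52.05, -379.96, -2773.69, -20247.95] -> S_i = -7.13*7.30^i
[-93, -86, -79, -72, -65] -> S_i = -93 + 7*i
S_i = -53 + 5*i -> [-53, -48, -43, -38, -33]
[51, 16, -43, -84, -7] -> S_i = Random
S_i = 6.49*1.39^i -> [6.49, 9.02, 12.54, 17.43, 24.23]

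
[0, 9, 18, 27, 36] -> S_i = 0 + 9*i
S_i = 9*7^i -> [9, 63, 441, 3087, 21609]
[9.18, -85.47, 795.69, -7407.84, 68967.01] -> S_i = 9.18*(-9.31)^i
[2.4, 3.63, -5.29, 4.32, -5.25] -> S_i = Random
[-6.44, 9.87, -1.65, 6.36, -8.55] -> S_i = Random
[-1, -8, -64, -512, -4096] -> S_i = -1*8^i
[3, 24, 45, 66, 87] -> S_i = 3 + 21*i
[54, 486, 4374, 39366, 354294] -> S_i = 54*9^i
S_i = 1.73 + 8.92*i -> [1.73, 10.65, 19.57, 28.49, 37.41]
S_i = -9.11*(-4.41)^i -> [-9.11, 40.18, -177.17, 781.33, -3445.66]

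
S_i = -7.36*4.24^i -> [-7.36, -31.21, -132.32, -561.02, -2378.71]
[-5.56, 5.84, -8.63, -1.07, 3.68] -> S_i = Random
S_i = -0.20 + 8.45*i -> [-0.2, 8.25, 16.7, 25.15, 33.6]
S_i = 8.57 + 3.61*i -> [8.57, 12.18, 15.79, 19.4, 23.01]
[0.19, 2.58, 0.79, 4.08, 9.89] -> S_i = Random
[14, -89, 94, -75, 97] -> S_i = Random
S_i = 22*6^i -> [22, 132, 792, 4752, 28512]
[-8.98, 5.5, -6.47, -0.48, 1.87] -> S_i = Random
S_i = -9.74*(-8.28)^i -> [-9.74, 80.65, -667.76, 5529.04, -45780.48]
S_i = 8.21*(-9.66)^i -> [8.21, -79.31, 766.12, -7400.73, 71491.05]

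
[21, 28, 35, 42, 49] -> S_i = 21 + 7*i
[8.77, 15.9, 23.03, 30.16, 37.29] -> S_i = 8.77 + 7.13*i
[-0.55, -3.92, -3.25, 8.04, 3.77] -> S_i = Random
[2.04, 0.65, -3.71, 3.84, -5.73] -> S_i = Random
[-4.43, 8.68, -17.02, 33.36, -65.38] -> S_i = -4.43*(-1.96)^i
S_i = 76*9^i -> [76, 684, 6156, 55404, 498636]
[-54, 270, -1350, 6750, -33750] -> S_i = -54*-5^i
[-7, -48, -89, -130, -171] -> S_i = -7 + -41*i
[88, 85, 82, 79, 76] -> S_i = 88 + -3*i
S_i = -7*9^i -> [-7, -63, -567, -5103, -45927]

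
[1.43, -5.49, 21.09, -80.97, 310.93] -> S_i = 1.43*(-3.84)^i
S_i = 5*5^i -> [5, 25, 125, 625, 3125]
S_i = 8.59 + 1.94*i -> [8.59, 10.53, 12.47, 14.41, 16.35]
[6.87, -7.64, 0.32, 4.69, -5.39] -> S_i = Random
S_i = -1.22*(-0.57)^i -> [-1.22, 0.7, -0.4, 0.23, -0.13]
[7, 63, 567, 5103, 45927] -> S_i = 7*9^i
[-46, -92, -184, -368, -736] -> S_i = -46*2^i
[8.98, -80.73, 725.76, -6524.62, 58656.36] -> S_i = 8.98*(-8.99)^i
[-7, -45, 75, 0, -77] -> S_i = Random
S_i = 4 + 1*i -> [4, 5, 6, 7, 8]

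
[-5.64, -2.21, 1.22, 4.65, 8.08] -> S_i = -5.64 + 3.43*i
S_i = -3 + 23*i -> [-3, 20, 43, 66, 89]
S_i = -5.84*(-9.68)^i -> [-5.84, 56.53, -547.22, 5297.11, -51276.02]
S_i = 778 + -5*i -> [778, 773, 768, 763, 758]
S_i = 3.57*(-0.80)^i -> [3.57, -2.86, 2.28, -1.83, 1.46]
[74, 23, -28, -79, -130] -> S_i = 74 + -51*i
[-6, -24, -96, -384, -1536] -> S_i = -6*4^i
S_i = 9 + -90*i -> [9, -81, -171, -261, -351]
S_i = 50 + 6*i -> [50, 56, 62, 68, 74]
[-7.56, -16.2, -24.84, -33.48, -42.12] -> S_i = -7.56 + -8.64*i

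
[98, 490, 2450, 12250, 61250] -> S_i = 98*5^i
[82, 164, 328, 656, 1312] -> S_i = 82*2^i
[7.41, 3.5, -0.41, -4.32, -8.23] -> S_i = 7.41 + -3.91*i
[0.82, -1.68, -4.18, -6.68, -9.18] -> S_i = 0.82 + -2.50*i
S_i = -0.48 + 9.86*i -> [-0.48, 9.38, 19.24, 29.1, 38.96]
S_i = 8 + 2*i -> [8, 10, 12, 14, 16]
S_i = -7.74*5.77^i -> [-7.74, -44.66, -257.69, -1486.85, -8579.15]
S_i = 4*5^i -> [4, 20, 100, 500, 2500]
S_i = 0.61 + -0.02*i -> [0.61, 0.59, 0.57, 0.55, 0.53]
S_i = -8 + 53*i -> [-8, 45, 98, 151, 204]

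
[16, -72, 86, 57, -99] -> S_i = Random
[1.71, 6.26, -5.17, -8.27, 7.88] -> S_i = Random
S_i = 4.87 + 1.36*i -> [4.87, 6.23, 7.59, 8.95, 10.31]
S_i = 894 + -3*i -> [894, 891, 888, 885, 882]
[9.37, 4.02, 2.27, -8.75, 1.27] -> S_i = Random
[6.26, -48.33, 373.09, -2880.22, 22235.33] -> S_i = 6.26*(-7.72)^i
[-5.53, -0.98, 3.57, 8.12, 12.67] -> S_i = -5.53 + 4.55*i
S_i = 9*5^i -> [9, 45, 225, 1125, 5625]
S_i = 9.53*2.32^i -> [9.53, 22.11, 51.29, 119.0, 276.09]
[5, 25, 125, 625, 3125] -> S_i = 5*5^i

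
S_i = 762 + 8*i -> [762, 770, 778, 786, 794]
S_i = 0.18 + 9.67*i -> [0.18, 9.85, 19.52, 29.19, 38.86]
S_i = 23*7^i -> [23, 161, 1127, 7889, 55223]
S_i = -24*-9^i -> [-24, 216, -1944, 17496, -157464]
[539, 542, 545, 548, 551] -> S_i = 539 + 3*i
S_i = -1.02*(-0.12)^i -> [-1.02, 0.12, -0.01, 0.0, -0.0]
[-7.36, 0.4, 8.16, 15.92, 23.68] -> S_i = -7.36 + 7.76*i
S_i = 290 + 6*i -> [290, 296, 302, 308, 314]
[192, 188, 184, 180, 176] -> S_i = 192 + -4*i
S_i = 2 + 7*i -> [2, 9, 16, 23, 30]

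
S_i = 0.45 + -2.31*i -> [0.45, -1.86, -4.17, -6.48, -8.79]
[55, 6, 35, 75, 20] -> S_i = Random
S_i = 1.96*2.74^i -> [1.96, 5.37, 14.71, 40.32, 110.47]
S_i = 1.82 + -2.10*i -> [1.82, -0.28, -2.38, -4.48, -6.58]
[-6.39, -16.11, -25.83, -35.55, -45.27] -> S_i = -6.39 + -9.72*i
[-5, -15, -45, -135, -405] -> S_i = -5*3^i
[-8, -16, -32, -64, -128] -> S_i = -8*2^i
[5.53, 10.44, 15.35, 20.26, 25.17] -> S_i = 5.53 + 4.91*i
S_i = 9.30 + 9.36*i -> [9.3, 18.66, 28.02, 37.38, 46.74]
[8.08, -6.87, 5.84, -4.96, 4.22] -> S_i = 8.08*(-0.85)^i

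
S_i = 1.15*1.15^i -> [1.15, 1.32, 1.52, 1.75, 2.01]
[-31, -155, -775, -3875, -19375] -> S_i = -31*5^i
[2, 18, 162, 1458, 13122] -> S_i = 2*9^i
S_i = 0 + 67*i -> [0, 67, 134, 201, 268]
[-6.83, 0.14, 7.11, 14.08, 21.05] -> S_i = -6.83 + 6.97*i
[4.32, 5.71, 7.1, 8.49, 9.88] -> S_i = 4.32 + 1.39*i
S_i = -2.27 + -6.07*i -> [-2.27, -8.34, -14.41, -20.48, -26.55]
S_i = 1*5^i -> [1, 5, 25, 125, 625]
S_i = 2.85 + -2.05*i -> [2.85, 0.8, -1.25, -3.3, -5.35]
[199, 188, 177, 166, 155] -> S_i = 199 + -11*i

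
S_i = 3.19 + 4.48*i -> [3.19, 7.67, 12.15, 16.63, 21.11]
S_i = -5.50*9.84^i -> [-5.5, -54.12, -532.54, -5240.2, -51563.58]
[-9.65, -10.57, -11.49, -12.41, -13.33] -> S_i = -9.65 + -0.92*i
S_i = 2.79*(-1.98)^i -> [2.79, -5.52, 10.94, -21.66, 42.88]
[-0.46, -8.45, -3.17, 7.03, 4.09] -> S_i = Random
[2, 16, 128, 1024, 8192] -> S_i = 2*8^i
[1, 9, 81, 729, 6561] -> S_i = 1*9^i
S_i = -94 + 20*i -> [-94, -74, -54, -34, -14]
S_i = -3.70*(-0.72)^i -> [-3.7, 2.66, -1.92, 1.38, -0.99]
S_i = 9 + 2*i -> [9, 11, 13, 15, 17]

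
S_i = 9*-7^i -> [9, -63, 441, -3087, 21609]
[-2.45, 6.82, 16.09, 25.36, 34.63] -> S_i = -2.45 + 9.27*i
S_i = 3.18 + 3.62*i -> [3.18, 6.8, 10.42, 14.04, 17.66]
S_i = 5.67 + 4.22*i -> [5.67, 9.89, 14.11, 18.33, 22.55]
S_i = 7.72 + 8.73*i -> [7.72, 16.45, 25.18, 33.91, 42.64]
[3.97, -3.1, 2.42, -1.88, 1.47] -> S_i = 3.97*(-0.78)^i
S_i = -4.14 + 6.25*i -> [-4.14, 2.11, 8.36, 14.61, 20.86]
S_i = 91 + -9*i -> [91, 82, 73, 64, 55]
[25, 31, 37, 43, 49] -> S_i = 25 + 6*i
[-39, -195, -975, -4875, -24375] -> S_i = -39*5^i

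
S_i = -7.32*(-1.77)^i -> [-7.32, 12.96, -22.93, 40.59, -71.85]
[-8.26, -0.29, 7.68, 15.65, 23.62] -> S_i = -8.26 + 7.97*i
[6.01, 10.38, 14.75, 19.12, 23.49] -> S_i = 6.01 + 4.37*i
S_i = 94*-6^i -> [94, -564, 3384, -20304, 121824]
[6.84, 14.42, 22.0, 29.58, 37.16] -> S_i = 6.84 + 7.58*i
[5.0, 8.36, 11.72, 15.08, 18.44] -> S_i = 5.00 + 3.36*i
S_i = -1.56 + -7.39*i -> [-1.56, -8.95, -16.34, -23.73, -31.12]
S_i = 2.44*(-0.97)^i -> [2.44, -2.37, 2.3, -2.23, 2.16]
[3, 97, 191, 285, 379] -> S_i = 3 + 94*i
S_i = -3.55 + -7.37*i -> [-3.55, -10.92, -18.29, -25.66, -33.03]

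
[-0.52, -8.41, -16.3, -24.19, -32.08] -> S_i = -0.52 + -7.89*i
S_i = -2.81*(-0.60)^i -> [-2.81, 1.69, -1.01, 0.61, -0.36]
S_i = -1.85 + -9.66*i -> [-1.85, -11.51, -21.17, -30.83, -40.49]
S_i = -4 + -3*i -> [-4, -7, -10, -13, -16]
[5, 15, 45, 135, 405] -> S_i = 5*3^i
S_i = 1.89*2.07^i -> [1.89, 3.91, 8.1, 16.76, 34.7]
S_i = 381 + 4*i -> [381, 385, 389, 393, 397]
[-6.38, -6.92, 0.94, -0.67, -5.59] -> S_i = Random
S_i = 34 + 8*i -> [34, 42, 50, 58, 66]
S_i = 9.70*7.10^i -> [9.7, 68.87, 488.98, 3471.74, 24649.33]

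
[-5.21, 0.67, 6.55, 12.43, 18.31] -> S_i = -5.21 + 5.88*i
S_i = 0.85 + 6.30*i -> [0.85, 7.15, 13.45, 19.75, 26.05]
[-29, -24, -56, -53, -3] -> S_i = Random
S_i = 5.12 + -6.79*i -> [5.12, -1.67, -8.46, -15.25, -22.04]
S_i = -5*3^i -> [-5, -15, -45, -135, -405]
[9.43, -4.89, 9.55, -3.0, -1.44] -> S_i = Random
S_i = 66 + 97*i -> [66, 163, 260, 357, 454]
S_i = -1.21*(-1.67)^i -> [-1.21, 2.02, -3.37, 5.64, -9.41]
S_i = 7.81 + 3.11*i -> [7.81, 10.92, 14.03, 17.14, 20.25]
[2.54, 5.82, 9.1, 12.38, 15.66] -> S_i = 2.54 + 3.28*i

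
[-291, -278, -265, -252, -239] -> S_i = -291 + 13*i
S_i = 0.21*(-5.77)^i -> [0.21, -1.21, 6.99, -40.34, 232.77]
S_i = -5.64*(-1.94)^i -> [-5.64, 10.94, -21.23, 41.18, -79.89]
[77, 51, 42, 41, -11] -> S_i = Random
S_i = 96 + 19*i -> [96, 115, 134, 153, 172]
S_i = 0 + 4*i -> [0, 4, 8, 12, 16]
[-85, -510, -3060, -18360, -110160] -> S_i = -85*6^i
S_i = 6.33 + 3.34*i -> [6.33, 9.67, 13.01, 16.35, 19.69]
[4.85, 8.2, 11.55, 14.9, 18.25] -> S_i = 4.85 + 3.35*i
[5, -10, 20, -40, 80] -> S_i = 5*-2^i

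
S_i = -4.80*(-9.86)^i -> [-4.8, 47.33, -466.65, 4601.21, -45367.92]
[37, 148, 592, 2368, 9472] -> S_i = 37*4^i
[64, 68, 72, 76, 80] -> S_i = 64 + 4*i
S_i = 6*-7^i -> [6, -42, 294, -2058, 14406]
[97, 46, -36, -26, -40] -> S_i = Random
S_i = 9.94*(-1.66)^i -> [9.94, -16.5, 27.39, -45.47, 75.48]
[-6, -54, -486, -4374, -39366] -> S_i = -6*9^i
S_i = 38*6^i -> [38, 228, 1368, 8208, 49248]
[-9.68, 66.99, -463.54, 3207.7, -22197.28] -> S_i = -9.68*(-6.92)^i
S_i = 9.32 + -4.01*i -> [9.32, 5.31, 1.3, -2.71, -6.72]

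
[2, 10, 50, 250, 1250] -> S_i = 2*5^i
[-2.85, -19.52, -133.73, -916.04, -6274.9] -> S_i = -2.85*6.85^i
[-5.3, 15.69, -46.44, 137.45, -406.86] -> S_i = -5.30*(-2.96)^i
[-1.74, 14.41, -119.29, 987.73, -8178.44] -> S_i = -1.74*(-8.28)^i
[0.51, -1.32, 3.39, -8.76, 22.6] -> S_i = 0.51*(-2.58)^i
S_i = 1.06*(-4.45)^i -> [1.06, -4.72, 20.99, -93.41, 415.67]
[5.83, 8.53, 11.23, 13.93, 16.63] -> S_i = 5.83 + 2.70*i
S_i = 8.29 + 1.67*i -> [8.29, 9.96, 11.63, 13.3, 14.97]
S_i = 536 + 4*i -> [536, 540, 544, 548, 552]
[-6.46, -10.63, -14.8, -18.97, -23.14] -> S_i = -6.46 + -4.17*i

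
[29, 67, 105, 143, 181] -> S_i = 29 + 38*i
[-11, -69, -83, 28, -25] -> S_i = Random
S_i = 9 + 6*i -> [9, 15, 21, 27, 33]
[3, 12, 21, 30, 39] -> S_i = 3 + 9*i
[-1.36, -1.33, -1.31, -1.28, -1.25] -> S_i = -1.36*0.98^i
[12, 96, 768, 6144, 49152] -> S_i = 12*8^i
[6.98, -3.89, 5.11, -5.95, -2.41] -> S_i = Random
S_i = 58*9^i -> [58, 522, 4698, 42282, 380538]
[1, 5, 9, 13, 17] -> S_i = 1 + 4*i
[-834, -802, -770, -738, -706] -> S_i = -834 + 32*i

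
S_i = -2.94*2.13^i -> [-2.94, -6.26, -13.34, -28.41, -60.52]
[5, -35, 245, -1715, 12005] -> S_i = 5*-7^i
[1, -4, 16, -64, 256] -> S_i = 1*-4^i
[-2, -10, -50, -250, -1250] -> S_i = -2*5^i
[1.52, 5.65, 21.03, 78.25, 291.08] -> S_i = 1.52*3.72^i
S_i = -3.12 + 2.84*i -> [-3.12, -0.28, 2.56, 5.4, 8.24]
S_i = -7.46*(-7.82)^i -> [-7.46, 58.34, -456.2, 3567.46, -27897.54]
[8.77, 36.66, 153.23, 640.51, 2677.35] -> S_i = 8.77*4.18^i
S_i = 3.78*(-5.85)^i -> [3.78, -22.11, 129.36, -756.76, 4427.06]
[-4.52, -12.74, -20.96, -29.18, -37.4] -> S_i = -4.52 + -8.22*i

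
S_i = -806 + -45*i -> [-806, -851, -896, -941, -986]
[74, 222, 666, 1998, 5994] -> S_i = 74*3^i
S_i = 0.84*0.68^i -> [0.84, 0.57, 0.39, 0.26, 0.18]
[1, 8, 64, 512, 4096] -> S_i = 1*8^i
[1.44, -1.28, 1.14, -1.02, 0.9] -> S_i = 1.44*(-0.89)^i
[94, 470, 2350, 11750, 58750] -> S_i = 94*5^i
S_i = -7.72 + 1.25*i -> [-7.72, -6.47, -5.22, -3.97, -2.72]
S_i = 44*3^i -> [44, 132, 396, 1188, 3564]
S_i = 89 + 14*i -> [89, 103, 117, 131, 145]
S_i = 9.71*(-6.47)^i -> [9.71, -62.82, 406.47, -2629.86, 17015.17]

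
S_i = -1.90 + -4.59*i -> [-1.9, -6.49, -11.08, -15.67, -20.26]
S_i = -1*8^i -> [-1, -8, -64, -512, -4096]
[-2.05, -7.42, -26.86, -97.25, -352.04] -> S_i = -2.05*3.62^i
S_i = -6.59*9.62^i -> [-6.59, -63.4, -609.87, -5866.93, -56439.83]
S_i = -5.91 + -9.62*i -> [-5.91, -15.53, -25.15, -34.77, -44.39]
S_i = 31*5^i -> [31, 155, 775, 3875, 19375]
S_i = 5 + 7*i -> [5, 12, 19, 26, 33]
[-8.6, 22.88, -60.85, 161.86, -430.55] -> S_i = -8.60*(-2.66)^i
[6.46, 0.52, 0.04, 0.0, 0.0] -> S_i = 6.46*0.08^i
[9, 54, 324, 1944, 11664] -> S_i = 9*6^i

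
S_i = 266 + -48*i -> [266, 218, 170, 122, 74]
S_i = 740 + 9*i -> [740, 749, 758, 767, 776]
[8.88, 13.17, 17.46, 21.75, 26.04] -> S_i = 8.88 + 4.29*i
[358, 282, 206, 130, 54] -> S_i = 358 + -76*i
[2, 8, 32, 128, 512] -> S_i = 2*4^i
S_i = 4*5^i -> [4, 20, 100, 500, 2500]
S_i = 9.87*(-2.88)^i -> [9.87, -28.43, 81.87, -235.77, 679.03]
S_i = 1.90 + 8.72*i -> [1.9, 10.62, 19.34, 28.06, 36.78]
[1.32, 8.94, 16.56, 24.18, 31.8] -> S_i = 1.32 + 7.62*i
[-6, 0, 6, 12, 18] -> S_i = -6 + 6*i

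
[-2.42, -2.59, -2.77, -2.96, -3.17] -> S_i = -2.42*1.07^i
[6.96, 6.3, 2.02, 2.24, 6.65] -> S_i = Random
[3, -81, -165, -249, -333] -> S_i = 3 + -84*i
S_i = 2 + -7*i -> [2, -5, -12, -19, -26]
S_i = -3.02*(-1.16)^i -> [-3.02, 3.5, -4.06, 4.71, -5.47]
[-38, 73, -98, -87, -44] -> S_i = Random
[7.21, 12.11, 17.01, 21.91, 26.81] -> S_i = 7.21 + 4.90*i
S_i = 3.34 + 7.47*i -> [3.34, 10.81, 18.28, 25.75, 33.22]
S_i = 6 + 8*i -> [6, 14, 22, 30, 38]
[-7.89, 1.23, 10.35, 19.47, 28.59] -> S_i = -7.89 + 9.12*i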